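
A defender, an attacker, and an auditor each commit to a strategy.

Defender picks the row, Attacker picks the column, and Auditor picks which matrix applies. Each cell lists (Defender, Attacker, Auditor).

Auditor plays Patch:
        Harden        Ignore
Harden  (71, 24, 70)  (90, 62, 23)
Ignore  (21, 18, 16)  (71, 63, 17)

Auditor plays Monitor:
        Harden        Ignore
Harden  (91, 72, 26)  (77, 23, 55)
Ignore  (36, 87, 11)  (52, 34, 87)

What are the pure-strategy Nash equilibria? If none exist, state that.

This game has no pure Nash equilibrium.

For each player, find the best response to each opponent profile; mutual best responses are the pure NE.
Defender against (Harden, Patch): payoffs 71, 21 → best response Harden.
Defender against (Harden, Monitor): payoffs 91, 36 → best response Harden.
Defender against (Ignore, Patch): payoffs 90, 71 → best response Harden.
Defender against (Ignore, Monitor): payoffs 77, 52 → best response Harden.
Attacker against (Harden, Patch): payoffs 24, 62 → best response Ignore.
Attacker against (Harden, Monitor): payoffs 72, 23 → best response Harden.
Attacker against (Ignore, Patch): payoffs 18, 63 → best response Ignore.
Attacker against (Ignore, Monitor): payoffs 87, 34 → best response Harden.
Auditor against (Harden, Harden): payoffs 70, 26 → best response Patch.
Auditor against (Harden, Ignore): payoffs 23, 55 → best response Monitor.
Auditor against (Ignore, Harden): payoffs 16, 11 → best response Patch.
Auditor against (Ignore, Ignore): payoffs 17, 87 → best response Monitor.
No profile is a mutual best response for all players.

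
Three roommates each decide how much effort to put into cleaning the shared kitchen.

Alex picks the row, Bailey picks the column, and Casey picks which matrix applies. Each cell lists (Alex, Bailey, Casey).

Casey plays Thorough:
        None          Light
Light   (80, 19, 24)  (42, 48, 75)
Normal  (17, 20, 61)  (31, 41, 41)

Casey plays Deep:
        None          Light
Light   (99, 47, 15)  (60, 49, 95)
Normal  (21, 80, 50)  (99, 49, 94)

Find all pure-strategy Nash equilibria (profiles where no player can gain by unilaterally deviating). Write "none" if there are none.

(Light, None, Thorough): Bailey can switch to Light (19 → 48). Not NE.
(Light, None, Deep): Bailey can switch to Light (47 → 49). Not NE.
(Light, Light, Thorough): Casey can switch to Deep (75 → 95). Not NE.
(Light, Light, Deep): Alex can switch to Normal (60 → 99). Not NE.
(Normal, None, Thorough): Alex can switch to Light (17 → 80). Not NE.
(Normal, None, Deep): Alex can switch to Light (21 → 99). Not NE.
(Normal, Light, Thorough): Alex can switch to Light (31 → 42). Not NE.
(Normal, Light, Deep): Bailey can switch to None (49 → 80). Not NE.

No pure-strategy Nash equilibrium.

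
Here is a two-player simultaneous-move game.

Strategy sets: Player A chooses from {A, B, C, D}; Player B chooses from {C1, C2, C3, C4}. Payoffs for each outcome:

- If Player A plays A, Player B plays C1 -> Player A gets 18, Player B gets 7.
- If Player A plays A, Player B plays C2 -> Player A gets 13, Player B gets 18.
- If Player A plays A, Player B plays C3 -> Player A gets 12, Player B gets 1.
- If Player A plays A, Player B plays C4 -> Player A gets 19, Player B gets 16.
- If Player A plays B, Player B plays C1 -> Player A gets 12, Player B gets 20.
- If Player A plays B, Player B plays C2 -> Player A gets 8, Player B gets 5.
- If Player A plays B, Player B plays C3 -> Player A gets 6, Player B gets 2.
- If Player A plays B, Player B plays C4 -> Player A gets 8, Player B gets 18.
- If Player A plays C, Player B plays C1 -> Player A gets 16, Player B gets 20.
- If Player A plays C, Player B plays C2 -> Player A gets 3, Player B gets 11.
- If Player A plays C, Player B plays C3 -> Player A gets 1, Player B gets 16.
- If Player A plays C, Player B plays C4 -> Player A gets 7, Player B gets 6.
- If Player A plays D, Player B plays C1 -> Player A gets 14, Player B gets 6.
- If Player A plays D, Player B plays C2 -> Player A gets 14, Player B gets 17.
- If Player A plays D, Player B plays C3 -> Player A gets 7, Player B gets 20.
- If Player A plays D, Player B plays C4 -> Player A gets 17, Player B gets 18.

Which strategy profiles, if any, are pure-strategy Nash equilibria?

No pure-strategy Nash equilibrium.

For each player, find the best response to each opponent profile; mutual best responses are the pure NE.
Player A against C1: payoffs 18, 12, 16, 14 → best response A.
Player A against C2: payoffs 13, 8, 3, 14 → best response D.
Player A against C3: payoffs 12, 6, 1, 7 → best response A.
Player A against C4: payoffs 19, 8, 7, 17 → best response A.
Player B against A: payoffs 7, 18, 1, 16 → best response C2.
Player B against B: payoffs 20, 5, 2, 18 → best response C1.
Player B against C: payoffs 20, 11, 16, 6 → best response C1.
Player B against D: payoffs 6, 17, 20, 18 → best response C3.
No profile is a mutual best response for all players.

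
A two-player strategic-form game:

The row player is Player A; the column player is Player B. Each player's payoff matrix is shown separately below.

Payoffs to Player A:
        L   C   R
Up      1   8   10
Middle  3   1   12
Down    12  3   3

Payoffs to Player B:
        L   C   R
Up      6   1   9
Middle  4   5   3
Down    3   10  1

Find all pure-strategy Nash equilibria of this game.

This game has no pure Nash equilibrium.

Check each profile: it is a Nash equilibrium iff no player can strictly gain by switching unilaterally.
(Up, L): Player A can switch to Middle (1 → 3). Not NE.
(Up, C): Player B can switch to L (1 → 6). Not NE.
(Up, R): Player A can switch to Middle (10 → 12). Not NE.
(Middle, L): Player A can switch to Down (3 → 12). Not NE.
(Middle, C): Player A can switch to Up (1 → 8). Not NE.
(Middle, R): Player B can switch to L (3 → 4). Not NE.
(Down, L): Player B can switch to C (3 → 10). Not NE.
(Down, C): Player A can switch to Up (3 → 8). Not NE.
(Down, R): Player A can switch to Up (3 → 10). Not NE.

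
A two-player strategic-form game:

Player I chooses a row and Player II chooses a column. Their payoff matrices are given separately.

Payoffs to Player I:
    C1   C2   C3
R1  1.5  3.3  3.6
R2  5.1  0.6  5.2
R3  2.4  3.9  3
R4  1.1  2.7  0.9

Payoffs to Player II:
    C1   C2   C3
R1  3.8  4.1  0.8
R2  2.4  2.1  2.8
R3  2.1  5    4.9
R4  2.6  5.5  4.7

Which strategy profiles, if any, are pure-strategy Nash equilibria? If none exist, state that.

For each strategy profile, look for a profitable unilateral deviation.
(R1, C1): Player I can switch to R2 (1.5 → 5.1). Not NE.
(R1, C2): Player I can switch to R3 (3.3 → 3.9). Not NE.
(R1, C3): Player I can switch to R2 (3.6 → 5.2). Not NE.
(R2, C1): Player II can switch to C3 (2.4 → 2.8). Not NE.
(R2, C2): Player I can switch to R1 (0.6 → 3.3). Not NE.
(R2, C3): Player I gets 5.2, best alternative 3.6; Player II gets 2.8, best alternative 2.4. No profitable deviation — NE.
(R3, C1): Player I can switch to R2 (2.4 → 5.1). Not NE.
(R3, C2): Player I gets 3.9, best alternative 3.3; Player II gets 5, best alternative 4.9. No profitable deviation — NE.
(R3, C3): Player I can switch to R1 (3 → 3.6). Not NE.
(R4, C1): Player I can switch to R1 (1.1 → 1.5). Not NE.
(R4, C2): Player I can switch to R1 (2.7 → 3.3). Not NE.
(R4, C3): Player I can switch to R1 (0.9 → 3.6). Not NE.

(R2, C3); (R3, C2)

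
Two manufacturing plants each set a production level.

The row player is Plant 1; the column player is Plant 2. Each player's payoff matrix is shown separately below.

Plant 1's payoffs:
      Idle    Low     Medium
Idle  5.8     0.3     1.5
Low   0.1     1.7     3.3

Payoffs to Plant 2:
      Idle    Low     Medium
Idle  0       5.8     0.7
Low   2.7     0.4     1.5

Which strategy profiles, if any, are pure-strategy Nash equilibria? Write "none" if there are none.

There is no pure-strategy Nash equilibrium.

Plant 1 against Idle: payoffs 5.8, 0.1 → best response Idle.
Plant 1 against Low: payoffs 0.3, 1.7 → best response Low.
Plant 1 against Medium: payoffs 1.5, 3.3 → best response Low.
Plant 2 against Idle: payoffs 0, 5.8, 0.7 → best response Low.
Plant 2 against Low: payoffs 2.7, 0.4, 1.5 → best response Idle.
No profile is a mutual best response for all players.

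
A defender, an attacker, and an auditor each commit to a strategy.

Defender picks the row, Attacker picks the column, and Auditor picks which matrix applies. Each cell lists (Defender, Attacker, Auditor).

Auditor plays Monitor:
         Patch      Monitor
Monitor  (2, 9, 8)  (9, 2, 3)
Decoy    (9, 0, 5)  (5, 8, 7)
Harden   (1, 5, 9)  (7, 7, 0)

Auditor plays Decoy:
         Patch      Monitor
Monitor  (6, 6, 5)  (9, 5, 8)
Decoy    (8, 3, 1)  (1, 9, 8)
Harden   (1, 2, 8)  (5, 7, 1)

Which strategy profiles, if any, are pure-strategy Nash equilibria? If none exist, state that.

none

Defender against (Patch, Monitor): payoffs 2, 9, 1 → best response Decoy.
Defender against (Patch, Decoy): payoffs 6, 8, 1 → best response Decoy.
Defender against (Monitor, Monitor): payoffs 9, 5, 7 → best response Monitor.
Defender against (Monitor, Decoy): payoffs 9, 1, 5 → best response Monitor.
Attacker against (Monitor, Monitor): payoffs 9, 2 → best response Patch.
Attacker against (Monitor, Decoy): payoffs 6, 5 → best response Patch.
Attacker against (Decoy, Monitor): payoffs 0, 8 → best response Monitor.
Attacker against (Decoy, Decoy): payoffs 3, 9 → best response Monitor.
Attacker against (Harden, Monitor): payoffs 5, 7 → best response Monitor.
Attacker against (Harden, Decoy): payoffs 2, 7 → best response Monitor.
Auditor against (Monitor, Patch): payoffs 8, 5 → best response Monitor.
Auditor against (Monitor, Monitor): payoffs 3, 8 → best response Decoy.
Auditor against (Decoy, Patch): payoffs 5, 1 → best response Monitor.
Auditor against (Decoy, Monitor): payoffs 7, 8 → best response Decoy.
Auditor against (Harden, Patch): payoffs 9, 8 → best response Monitor.
Auditor against (Harden, Monitor): payoffs 0, 1 → best response Decoy.
No profile is a mutual best response for all players.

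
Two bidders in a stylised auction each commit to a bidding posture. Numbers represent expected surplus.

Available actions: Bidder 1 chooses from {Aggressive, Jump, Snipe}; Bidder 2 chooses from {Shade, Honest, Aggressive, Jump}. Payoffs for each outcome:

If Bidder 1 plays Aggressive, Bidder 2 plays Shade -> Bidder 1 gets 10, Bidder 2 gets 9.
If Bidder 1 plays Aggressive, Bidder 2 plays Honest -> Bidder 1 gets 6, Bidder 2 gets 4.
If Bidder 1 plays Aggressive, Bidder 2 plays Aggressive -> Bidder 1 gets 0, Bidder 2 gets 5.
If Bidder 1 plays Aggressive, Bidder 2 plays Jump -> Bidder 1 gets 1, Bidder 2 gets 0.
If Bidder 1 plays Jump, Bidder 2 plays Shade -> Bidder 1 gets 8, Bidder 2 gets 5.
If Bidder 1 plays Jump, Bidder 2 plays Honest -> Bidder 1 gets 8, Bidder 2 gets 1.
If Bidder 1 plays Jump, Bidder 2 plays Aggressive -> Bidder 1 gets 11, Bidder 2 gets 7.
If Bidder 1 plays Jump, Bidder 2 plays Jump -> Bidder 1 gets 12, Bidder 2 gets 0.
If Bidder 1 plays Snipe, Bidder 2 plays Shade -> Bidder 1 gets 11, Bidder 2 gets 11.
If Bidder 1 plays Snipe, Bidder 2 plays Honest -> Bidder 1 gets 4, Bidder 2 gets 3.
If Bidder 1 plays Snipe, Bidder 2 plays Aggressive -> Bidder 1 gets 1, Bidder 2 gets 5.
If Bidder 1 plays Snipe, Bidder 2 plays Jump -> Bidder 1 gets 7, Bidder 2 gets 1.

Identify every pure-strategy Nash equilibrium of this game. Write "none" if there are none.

(Jump, Aggressive) and (Snipe, Shade)

Mark each player's best response to every combination of opponents' strategies; a profile where every player is best-responding is a pure Nash equilibrium.
Bidder 1 against Shade: payoffs 10, 8, 11 → best response Snipe.
Bidder 1 against Honest: payoffs 6, 8, 4 → best response Jump.
Bidder 1 against Aggressive: payoffs 0, 11, 1 → best response Jump.
Bidder 1 against Jump: payoffs 1, 12, 7 → best response Jump.
Bidder 2 against Aggressive: payoffs 9, 4, 5, 0 → best response Shade.
Bidder 2 against Jump: payoffs 5, 1, 7, 0 → best response Aggressive.
Bidder 2 against Snipe: payoffs 11, 3, 5, 1 → best response Shade.
Mutual best responses: (Jump, Aggressive); (Snipe, Shade).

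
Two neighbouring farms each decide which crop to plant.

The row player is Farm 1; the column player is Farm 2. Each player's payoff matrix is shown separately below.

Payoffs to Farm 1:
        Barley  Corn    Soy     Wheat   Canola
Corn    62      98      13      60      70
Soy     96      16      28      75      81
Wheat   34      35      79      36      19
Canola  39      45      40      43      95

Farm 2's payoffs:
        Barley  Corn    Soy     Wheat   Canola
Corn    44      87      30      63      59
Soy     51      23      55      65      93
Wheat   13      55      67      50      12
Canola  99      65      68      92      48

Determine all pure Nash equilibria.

The pure Nash equilibria are (Corn, Corn) and (Wheat, Soy).

Check each profile: it is a Nash equilibrium iff no player can strictly gain by switching unilaterally.
(Corn, Barley): Farm 1 can switch to Soy (62 → 96). Not NE.
(Corn, Corn): Farm 1 gets 98, best alternative 45; Farm 2 gets 87, best alternative 63. No profitable deviation — NE.
(Corn, Soy): Farm 1 can switch to Soy (13 → 28). Not NE.
(Corn, Wheat): Farm 1 can switch to Soy (60 → 75). Not NE.
(Corn, Canola): Farm 1 can switch to Soy (70 → 81). Not NE.
(Soy, Barley): Farm 2 can switch to Soy (51 → 55). Not NE.
(Soy, Corn): Farm 1 can switch to Corn (16 → 98). Not NE.
(Soy, Soy): Farm 1 can switch to Wheat (28 → 79). Not NE.
(Soy, Wheat): Farm 2 can switch to Canola (65 → 93). Not NE.
(Soy, Canola): Farm 1 can switch to Canola (81 → 95). Not NE.
(Wheat, Barley): Farm 1 can switch to Corn (34 → 62). Not NE.
(Wheat, Corn): Farm 1 can switch to Corn (35 → 98). Not NE.
(Wheat, Soy): Farm 1 gets 79, best alternative 40; Farm 2 gets 67, best alternative 55. No profitable deviation — NE.
(Wheat, Wheat): Farm 1 can switch to Corn (36 → 60). Not NE.
(The remaining 6 profiles each have a profitable deviation by the same check.)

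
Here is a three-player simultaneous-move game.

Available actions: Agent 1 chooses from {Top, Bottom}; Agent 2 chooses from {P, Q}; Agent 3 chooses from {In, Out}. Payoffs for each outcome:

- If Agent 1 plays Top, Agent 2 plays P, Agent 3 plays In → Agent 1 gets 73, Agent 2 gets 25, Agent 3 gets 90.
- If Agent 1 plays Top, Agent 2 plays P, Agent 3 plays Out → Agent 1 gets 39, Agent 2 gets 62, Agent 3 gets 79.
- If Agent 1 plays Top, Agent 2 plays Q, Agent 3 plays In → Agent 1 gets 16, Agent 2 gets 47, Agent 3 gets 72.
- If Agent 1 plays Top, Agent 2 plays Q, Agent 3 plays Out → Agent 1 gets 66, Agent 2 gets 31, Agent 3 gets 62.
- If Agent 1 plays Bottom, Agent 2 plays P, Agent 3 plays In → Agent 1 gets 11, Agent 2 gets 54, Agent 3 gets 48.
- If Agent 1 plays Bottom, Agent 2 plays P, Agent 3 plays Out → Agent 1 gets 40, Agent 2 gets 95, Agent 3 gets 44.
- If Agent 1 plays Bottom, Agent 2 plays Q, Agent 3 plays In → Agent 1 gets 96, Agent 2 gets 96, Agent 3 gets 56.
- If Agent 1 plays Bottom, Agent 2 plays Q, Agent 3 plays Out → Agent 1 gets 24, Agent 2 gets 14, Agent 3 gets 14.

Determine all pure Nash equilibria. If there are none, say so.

Mark each player's best response to every combination of opponents' strategies; a profile where every player is best-responding is a pure Nash equilibrium.
Agent 1 against (P, In): payoffs 73, 11 → best response Top.
Agent 1 against (P, Out): payoffs 39, 40 → best response Bottom.
Agent 1 against (Q, In): payoffs 16, 96 → best response Bottom.
Agent 1 against (Q, Out): payoffs 66, 24 → best response Top.
Agent 2 against (Top, In): payoffs 25, 47 → best response Q.
Agent 2 against (Top, Out): payoffs 62, 31 → best response P.
Agent 2 against (Bottom, In): payoffs 54, 96 → best response Q.
Agent 2 against (Bottom, Out): payoffs 95, 14 → best response P.
Agent 3 against (Top, P): payoffs 90, 79 → best response In.
Agent 3 against (Top, Q): payoffs 72, 62 → best response In.
Agent 3 against (Bottom, P): payoffs 48, 44 → best response In.
Agent 3 against (Bottom, Q): payoffs 56, 14 → best response In.
Mutual best responses: (Bottom, Q, In).

The unique pure-strategy Nash equilibrium is (Bottom, Q, In).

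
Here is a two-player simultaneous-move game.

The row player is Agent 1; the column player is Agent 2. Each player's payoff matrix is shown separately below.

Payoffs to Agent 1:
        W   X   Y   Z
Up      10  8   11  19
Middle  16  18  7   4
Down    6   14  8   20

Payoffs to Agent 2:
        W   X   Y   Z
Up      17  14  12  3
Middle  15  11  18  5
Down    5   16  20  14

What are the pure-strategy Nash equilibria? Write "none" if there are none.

Check each profile: it is a Nash equilibrium iff no player can strictly gain by switching unilaterally.
(Up, W): Agent 1 can switch to Middle (10 → 16). Not NE.
(Up, X): Agent 1 can switch to Middle (8 → 18). Not NE.
(Up, Y): Agent 2 can switch to W (12 → 17). Not NE.
(Up, Z): Agent 1 can switch to Down (19 → 20). Not NE.
(Middle, W): Agent 2 can switch to Y (15 → 18). Not NE.
(Middle, X): Agent 2 can switch to W (11 → 15). Not NE.
(Middle, Y): Agent 1 can switch to Up (7 → 11). Not NE.
(Middle, Z): Agent 1 can switch to Up (4 → 19). Not NE.
(Down, W): Agent 1 can switch to Up (6 → 10). Not NE.
(Down, X): Agent 1 can switch to Middle (14 → 18). Not NE.
(The remaining 2 profiles each have a profitable deviation by the same check.)

none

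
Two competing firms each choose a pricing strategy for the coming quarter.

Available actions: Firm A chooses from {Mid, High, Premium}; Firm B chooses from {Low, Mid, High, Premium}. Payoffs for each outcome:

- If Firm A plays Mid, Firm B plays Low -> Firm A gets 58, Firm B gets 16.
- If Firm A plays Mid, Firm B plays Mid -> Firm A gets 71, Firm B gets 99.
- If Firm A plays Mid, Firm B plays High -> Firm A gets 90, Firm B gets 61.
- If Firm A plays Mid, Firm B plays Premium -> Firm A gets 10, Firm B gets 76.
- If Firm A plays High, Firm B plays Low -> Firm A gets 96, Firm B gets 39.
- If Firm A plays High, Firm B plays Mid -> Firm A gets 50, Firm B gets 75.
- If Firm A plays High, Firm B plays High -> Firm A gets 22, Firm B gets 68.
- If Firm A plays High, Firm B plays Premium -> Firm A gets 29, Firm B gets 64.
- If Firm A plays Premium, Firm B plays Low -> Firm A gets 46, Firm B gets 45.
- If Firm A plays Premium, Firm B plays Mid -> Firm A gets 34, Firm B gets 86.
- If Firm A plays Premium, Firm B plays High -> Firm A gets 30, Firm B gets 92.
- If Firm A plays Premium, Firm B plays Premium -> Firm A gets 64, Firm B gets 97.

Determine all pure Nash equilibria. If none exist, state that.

Firm A against Low: payoffs 58, 96, 46 → best response High.
Firm A against Mid: payoffs 71, 50, 34 → best response Mid.
Firm A against High: payoffs 90, 22, 30 → best response Mid.
Firm A against Premium: payoffs 10, 29, 64 → best response Premium.
Firm B against Mid: payoffs 16, 99, 61, 76 → best response Mid.
Firm B against High: payoffs 39, 75, 68, 64 → best response Mid.
Firm B against Premium: payoffs 45, 86, 92, 97 → best response Premium.
Mutual best responses: (Mid, Mid); (Premium, Premium).

(Mid, Mid), (Premium, Premium)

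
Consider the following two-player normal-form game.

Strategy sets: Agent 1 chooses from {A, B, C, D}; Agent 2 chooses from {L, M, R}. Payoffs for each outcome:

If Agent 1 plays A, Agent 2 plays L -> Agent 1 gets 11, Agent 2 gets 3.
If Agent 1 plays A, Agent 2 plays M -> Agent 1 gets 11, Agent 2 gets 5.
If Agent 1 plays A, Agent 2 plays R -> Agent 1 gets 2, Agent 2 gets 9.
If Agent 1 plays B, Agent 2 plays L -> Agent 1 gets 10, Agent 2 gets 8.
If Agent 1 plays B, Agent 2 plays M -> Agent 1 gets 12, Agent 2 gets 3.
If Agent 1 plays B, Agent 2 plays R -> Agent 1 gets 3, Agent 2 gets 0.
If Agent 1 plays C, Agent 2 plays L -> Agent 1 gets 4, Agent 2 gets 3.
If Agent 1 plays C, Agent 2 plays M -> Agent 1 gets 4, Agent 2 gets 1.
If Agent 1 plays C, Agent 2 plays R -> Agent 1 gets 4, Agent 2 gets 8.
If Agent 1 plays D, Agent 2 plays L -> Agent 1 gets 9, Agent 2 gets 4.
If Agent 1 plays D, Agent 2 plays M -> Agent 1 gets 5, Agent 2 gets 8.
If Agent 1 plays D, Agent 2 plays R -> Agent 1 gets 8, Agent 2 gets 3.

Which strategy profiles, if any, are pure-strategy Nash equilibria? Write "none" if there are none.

No pure-strategy Nash equilibrium.

Mark each player's best response to every combination of opponents' strategies; a profile where every player is best-responding is a pure Nash equilibrium.
Agent 1 against L: payoffs 11, 10, 4, 9 → best response A.
Agent 1 against M: payoffs 11, 12, 4, 5 → best response B.
Agent 1 against R: payoffs 2, 3, 4, 8 → best response D.
Agent 2 against A: payoffs 3, 5, 9 → best response R.
Agent 2 against B: payoffs 8, 3, 0 → best response L.
Agent 2 against C: payoffs 3, 1, 8 → best response R.
Agent 2 against D: payoffs 4, 8, 3 → best response M.
No profile is a mutual best response for all players.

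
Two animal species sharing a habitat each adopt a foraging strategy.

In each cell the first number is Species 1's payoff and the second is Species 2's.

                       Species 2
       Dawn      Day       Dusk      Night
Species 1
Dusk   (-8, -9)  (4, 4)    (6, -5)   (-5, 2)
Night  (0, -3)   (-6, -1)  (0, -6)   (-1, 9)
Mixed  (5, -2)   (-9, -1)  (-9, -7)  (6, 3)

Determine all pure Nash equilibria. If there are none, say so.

Species 1 against Dawn: payoffs -8, 0, 5 → best response Mixed.
Species 1 against Day: payoffs 4, -6, -9 → best response Dusk.
Species 1 against Dusk: payoffs 6, 0, -9 → best response Dusk.
Species 1 against Night: payoffs -5, -1, 6 → best response Mixed.
Species 2 against Dusk: payoffs -9, 4, -5, 2 → best response Day.
Species 2 against Night: payoffs -3, -1, -6, 9 → best response Night.
Species 2 against Mixed: payoffs -2, -1, -7, 3 → best response Night.
Mutual best responses: (Dusk, Day); (Mixed, Night).

Pure-strategy Nash equilibria: (Dusk, Day), (Mixed, Night)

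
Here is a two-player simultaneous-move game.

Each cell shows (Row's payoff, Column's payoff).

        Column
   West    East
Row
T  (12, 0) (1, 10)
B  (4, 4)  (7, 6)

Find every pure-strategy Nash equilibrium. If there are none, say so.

(B, East)

(T, West): Column can switch to East (0 → 10). Not NE.
(T, East): Row can switch to B (1 → 7). Not NE.
(B, West): Row can switch to T (4 → 12). Not NE.
(B, East): Row gets 7, best alternative 1; Column gets 6, best alternative 4. No profitable deviation — NE.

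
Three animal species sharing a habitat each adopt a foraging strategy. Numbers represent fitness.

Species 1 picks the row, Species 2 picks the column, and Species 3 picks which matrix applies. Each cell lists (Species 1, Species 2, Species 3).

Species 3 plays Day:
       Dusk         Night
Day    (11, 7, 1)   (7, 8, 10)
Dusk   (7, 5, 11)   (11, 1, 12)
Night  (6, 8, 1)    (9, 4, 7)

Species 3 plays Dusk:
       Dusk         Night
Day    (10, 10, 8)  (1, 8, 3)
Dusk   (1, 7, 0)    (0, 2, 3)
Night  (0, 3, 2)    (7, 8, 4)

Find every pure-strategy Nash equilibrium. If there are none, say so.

Pure NE: (Day, Dusk, Dusk)

(Day, Dusk, Day): Species 2 can switch to Night (7 → 8). Not NE.
(Day, Dusk, Dusk): Species 1 gets 10, best alternative 1; Species 2 gets 10, best alternative 8; Species 3 gets 8, best alternative 1. No profitable deviation — NE.
(Day, Night, Day): Species 1 can switch to Dusk (7 → 11). Not NE.
(Day, Night, Dusk): Species 1 can switch to Night (1 → 7). Not NE.
(Dusk, Dusk, Day): Species 1 can switch to Day (7 → 11). Not NE.
(Dusk, Dusk, Dusk): Species 1 can switch to Day (1 → 10). Not NE.
(Dusk, Night, Day): Species 2 can switch to Dusk (1 → 5). Not NE.
(Dusk, Night, Dusk): Species 1 can switch to Day (0 → 1). Not NE.
(Night, Dusk, Day): Species 1 can switch to Day (6 → 11). Not NE.
(The remaining 3 profiles each have a profitable deviation by the same check.)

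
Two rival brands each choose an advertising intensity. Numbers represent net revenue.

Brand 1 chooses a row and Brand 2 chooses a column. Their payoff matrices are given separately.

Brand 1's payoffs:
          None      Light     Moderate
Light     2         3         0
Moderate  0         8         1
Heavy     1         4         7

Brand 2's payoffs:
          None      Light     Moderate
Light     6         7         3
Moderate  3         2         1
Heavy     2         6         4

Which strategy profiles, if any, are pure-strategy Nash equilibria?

For each strategy profile, look for a profitable unilateral deviation.
(Light, None): Brand 2 can switch to Light (6 → 7). Not NE.
(Light, Light): Brand 1 can switch to Moderate (3 → 8). Not NE.
(Light, Moderate): Brand 1 can switch to Moderate (0 → 1). Not NE.
(Moderate, None): Brand 1 can switch to Light (0 → 2). Not NE.
(Moderate, Light): Brand 2 can switch to None (2 → 3). Not NE.
(Moderate, Moderate): Brand 1 can switch to Heavy (1 → 7). Not NE.
(The remaining 3 profiles each have a profitable deviation by the same check.)

There is no pure-strategy Nash equilibrium.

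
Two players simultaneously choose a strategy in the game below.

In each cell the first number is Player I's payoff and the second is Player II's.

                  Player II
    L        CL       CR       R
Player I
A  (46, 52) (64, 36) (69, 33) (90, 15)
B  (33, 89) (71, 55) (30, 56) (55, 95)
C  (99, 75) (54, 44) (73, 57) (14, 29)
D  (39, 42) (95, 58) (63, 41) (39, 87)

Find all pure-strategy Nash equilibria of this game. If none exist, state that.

(A, L): Player I can switch to C (46 → 99). Not NE.
(A, CL): Player I can switch to B (64 → 71). Not NE.
(A, CR): Player I can switch to C (69 → 73). Not NE.
(A, R): Player II can switch to L (15 → 52). Not NE.
(B, L): Player I can switch to A (33 → 46). Not NE.
(B, CL): Player I can switch to D (71 → 95). Not NE.
(B, CR): Player I can switch to A (30 → 69). Not NE.
(B, R): Player I can switch to A (55 → 90). Not NE.
(C, L): Player I gets 99, best alternative 46; Player II gets 75, best alternative 57. No profitable deviation — NE.
(The remaining 7 profiles each have a profitable deviation by the same check.)

The unique pure-strategy Nash equilibrium is (C, L).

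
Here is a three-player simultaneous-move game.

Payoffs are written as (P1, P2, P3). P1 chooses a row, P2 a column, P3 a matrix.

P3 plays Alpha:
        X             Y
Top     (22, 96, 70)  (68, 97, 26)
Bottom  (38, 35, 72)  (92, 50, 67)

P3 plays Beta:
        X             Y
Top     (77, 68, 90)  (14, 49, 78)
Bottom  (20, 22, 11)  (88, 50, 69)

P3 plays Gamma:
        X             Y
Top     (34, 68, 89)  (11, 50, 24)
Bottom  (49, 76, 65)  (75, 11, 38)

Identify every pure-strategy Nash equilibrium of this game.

Check each profile: it is a Nash equilibrium iff no player can strictly gain by switching unilaterally.
(Top, X, Alpha): P1 can switch to Bottom (22 → 38). Not NE.
(Top, X, Beta): P1 gets 77, best alternative 20; P2 gets 68, best alternative 49; P3 gets 90, best alternative 89. No profitable deviation — NE.
(Top, X, Gamma): P1 can switch to Bottom (34 → 49). Not NE.
(Top, Y, Alpha): P1 can switch to Bottom (68 → 92). Not NE.
(Top, Y, Beta): P1 can switch to Bottom (14 → 88). Not NE.
(Top, Y, Gamma): P1 can switch to Bottom (11 → 75). Not NE.
(Bottom, X, Alpha): P2 can switch to Y (35 → 50). Not NE.
(Bottom, X, Beta): P1 can switch to Top (20 → 77). Not NE.
(Bottom, X, Gamma): P3 can switch to Alpha (65 → 72). Not NE.
(Bottom, Y, Alpha): P3 can switch to Beta (67 → 69). Not NE.
(Bottom, Y, Beta): P1 gets 88, best alternative 14; P2 gets 50, best alternative 22; P3 gets 69, best alternative 67. No profitable deviation — NE.
(Bottom, Y, Gamma): P2 can switch to X (11 → 76). Not NE.

The pure Nash equilibria are (Top, X, Beta); (Bottom, Y, Beta).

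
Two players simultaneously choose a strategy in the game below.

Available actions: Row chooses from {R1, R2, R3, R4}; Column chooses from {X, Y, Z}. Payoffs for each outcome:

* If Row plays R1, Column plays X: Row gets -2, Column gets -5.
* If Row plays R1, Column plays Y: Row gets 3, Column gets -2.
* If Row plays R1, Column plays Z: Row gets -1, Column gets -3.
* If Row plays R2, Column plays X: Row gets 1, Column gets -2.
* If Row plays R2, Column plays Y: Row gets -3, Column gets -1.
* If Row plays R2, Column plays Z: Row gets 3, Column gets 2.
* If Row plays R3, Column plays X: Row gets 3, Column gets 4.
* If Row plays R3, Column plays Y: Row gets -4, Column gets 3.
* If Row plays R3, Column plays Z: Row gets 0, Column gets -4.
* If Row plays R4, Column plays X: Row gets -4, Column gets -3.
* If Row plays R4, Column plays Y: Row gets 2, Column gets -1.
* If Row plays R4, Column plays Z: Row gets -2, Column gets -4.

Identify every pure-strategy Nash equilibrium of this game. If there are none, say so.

(R1, X): Row can switch to R2 (-2 → 1). Not NE.
(R1, Y): Row gets 3, best alternative 2; Column gets -2, best alternative -3. No profitable deviation — NE.
(R1, Z): Row can switch to R2 (-1 → 3). Not NE.
(R2, X): Row can switch to R3 (1 → 3). Not NE.
(R2, Y): Row can switch to R1 (-3 → 3). Not NE.
(R2, Z): Row gets 3, best alternative 0; Column gets 2, best alternative -1. No profitable deviation — NE.
(R3, X): Row gets 3, best alternative 1; Column gets 4, best alternative 3. No profitable deviation — NE.
(R3, Y): Row can switch to R1 (-4 → 3). Not NE.
(R3, Z): Row can switch to R2 (0 → 3). Not NE.
(R4, X): Row can switch to R1 (-4 → -2). Not NE.
(R4, Y): Row can switch to R1 (2 → 3). Not NE.
(R4, Z): Row can switch to R1 (-2 → -1). Not NE.

The pure Nash equilibria are (R1, Y); (R2, Z); (R3, X).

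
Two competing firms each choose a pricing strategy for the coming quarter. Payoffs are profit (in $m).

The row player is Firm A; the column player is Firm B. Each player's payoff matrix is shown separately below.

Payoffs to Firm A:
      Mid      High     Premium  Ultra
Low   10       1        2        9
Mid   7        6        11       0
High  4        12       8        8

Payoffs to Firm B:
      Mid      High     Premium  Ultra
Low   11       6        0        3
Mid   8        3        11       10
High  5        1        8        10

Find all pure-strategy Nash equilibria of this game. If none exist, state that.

Mark each player's best response to every combination of opponents' strategies; a profile where every player is best-responding is a pure Nash equilibrium.
Firm A against Mid: payoffs 10, 7, 4 → best response Low.
Firm A against High: payoffs 1, 6, 12 → best response High.
Firm A against Premium: payoffs 2, 11, 8 → best response Mid.
Firm A against Ultra: payoffs 9, 0, 8 → best response Low.
Firm B against Low: payoffs 11, 6, 0, 3 → best response Mid.
Firm B against Mid: payoffs 8, 3, 11, 10 → best response Premium.
Firm B against High: payoffs 5, 1, 8, 10 → best response Ultra.
Mutual best responses: (Low, Mid); (Mid, Premium).

Pure-strategy Nash equilibria: (Low, Mid), (Mid, Premium)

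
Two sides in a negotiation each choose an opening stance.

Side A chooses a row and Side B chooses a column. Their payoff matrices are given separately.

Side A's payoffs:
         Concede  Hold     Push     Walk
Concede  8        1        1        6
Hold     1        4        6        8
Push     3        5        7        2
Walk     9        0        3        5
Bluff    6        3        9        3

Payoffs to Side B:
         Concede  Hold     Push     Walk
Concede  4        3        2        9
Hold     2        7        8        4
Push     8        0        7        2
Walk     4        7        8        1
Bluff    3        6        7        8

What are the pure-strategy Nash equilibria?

none

(Concede, Concede): Side A can switch to Walk (8 → 9). Not NE.
(Concede, Hold): Side A can switch to Hold (1 → 4). Not NE.
(Concede, Push): Side A can switch to Hold (1 → 6). Not NE.
(Concede, Walk): Side A can switch to Hold (6 → 8). Not NE.
(Hold, Concede): Side A can switch to Concede (1 → 8). Not NE.
(Hold, Hold): Side A can switch to Push (4 → 5). Not NE.
(Hold, Push): Side A can switch to Push (6 → 7). Not NE.
(Hold, Walk): Side B can switch to Hold (4 → 7). Not NE.
(Push, Concede): Side A can switch to Concede (3 → 8). Not NE.
(Push, Hold): Side B can switch to Concede (0 → 8). Not NE.
(The remaining 10 profiles each have a profitable deviation by the same check.)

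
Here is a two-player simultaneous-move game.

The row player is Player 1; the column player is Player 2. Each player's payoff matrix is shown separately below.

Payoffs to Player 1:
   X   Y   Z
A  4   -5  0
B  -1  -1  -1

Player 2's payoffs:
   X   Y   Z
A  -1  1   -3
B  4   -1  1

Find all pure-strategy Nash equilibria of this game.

Player 1 against X: payoffs 4, -1 → best response A.
Player 1 against Y: payoffs -5, -1 → best response B.
Player 1 against Z: payoffs 0, -1 → best response A.
Player 2 against A: payoffs -1, 1, -3 → best response Y.
Player 2 against B: payoffs 4, -1, 1 → best response X.
No profile is a mutual best response for all players.

There is no pure-strategy Nash equilibrium.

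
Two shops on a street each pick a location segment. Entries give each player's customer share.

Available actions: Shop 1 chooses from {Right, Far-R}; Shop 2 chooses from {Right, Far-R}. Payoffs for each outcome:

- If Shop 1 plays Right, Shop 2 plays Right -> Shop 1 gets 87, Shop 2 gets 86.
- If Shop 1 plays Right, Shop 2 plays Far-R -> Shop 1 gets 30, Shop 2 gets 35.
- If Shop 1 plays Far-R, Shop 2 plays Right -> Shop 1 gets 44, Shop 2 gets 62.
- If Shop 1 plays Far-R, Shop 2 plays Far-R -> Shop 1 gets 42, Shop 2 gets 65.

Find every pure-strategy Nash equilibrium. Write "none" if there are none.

(Right, Right) and (Far-R, Far-R)

Shop 1 against Right: payoffs 87, 44 → best response Right.
Shop 1 against Far-R: payoffs 30, 42 → best response Far-R.
Shop 2 against Right: payoffs 86, 35 → best response Right.
Shop 2 against Far-R: payoffs 62, 65 → best response Far-R.
Mutual best responses: (Right, Right); (Far-R, Far-R).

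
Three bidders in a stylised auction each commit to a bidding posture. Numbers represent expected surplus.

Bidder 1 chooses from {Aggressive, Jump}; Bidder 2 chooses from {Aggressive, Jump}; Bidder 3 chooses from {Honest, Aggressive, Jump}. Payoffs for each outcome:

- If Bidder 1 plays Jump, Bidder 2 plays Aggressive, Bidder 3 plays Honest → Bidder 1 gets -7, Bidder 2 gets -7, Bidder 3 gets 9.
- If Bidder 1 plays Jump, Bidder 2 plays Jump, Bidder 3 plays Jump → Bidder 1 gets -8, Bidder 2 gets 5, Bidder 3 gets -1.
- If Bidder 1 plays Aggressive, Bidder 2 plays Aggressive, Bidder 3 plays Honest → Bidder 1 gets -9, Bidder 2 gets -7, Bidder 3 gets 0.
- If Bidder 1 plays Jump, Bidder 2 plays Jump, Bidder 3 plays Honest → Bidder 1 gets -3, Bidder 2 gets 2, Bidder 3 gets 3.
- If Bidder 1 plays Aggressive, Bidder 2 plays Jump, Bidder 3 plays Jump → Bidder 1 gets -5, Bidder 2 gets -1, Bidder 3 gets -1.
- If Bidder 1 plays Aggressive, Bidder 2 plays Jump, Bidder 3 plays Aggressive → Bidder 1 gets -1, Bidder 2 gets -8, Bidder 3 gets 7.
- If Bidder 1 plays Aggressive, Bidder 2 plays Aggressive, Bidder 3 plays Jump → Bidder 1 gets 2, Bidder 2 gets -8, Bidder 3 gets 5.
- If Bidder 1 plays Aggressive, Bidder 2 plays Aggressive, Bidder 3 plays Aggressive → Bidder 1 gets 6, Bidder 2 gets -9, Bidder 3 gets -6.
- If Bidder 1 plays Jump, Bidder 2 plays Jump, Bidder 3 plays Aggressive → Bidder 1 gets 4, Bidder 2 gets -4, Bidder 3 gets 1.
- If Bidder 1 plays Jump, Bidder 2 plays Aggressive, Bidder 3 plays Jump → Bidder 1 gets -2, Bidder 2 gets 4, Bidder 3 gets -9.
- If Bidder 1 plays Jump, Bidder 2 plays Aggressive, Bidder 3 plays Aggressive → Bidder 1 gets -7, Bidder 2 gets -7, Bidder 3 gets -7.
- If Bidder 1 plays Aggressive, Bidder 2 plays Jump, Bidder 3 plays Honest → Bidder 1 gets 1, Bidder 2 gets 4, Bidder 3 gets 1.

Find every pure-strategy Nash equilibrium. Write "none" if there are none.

Mark each player's best response to every combination of opponents' strategies; a profile where every player is best-responding is a pure Nash equilibrium.
Bidder 1 against (Aggressive, Honest): payoffs -9, -7 → best response Jump.
Bidder 1 against (Aggressive, Aggressive): payoffs 6, -7 → best response Aggressive.
Bidder 1 against (Aggressive, Jump): payoffs 2, -2 → best response Aggressive.
Bidder 1 against (Jump, Honest): payoffs 1, -3 → best response Aggressive.
Bidder 1 against (Jump, Aggressive): payoffs -1, 4 → best response Jump.
Bidder 1 against (Jump, Jump): payoffs -5, -8 → best response Aggressive.
Bidder 2 against (Aggressive, Honest): payoffs -7, 4 → best response Jump.
Bidder 2 against (Aggressive, Aggressive): payoffs -9, -8 → best response Jump.
Bidder 2 against (Aggressive, Jump): payoffs -8, -1 → best response Jump.
Bidder 2 against (Jump, Honest): payoffs -7, 2 → best response Jump.
Bidder 2 against (Jump, Aggressive): payoffs -7, -4 → best response Jump.
Bidder 2 against (Jump, Jump): payoffs 4, 5 → best response Jump.
Bidder 3 against (Aggressive, Aggressive): payoffs 0, -6, 5 → best response Jump.
Bidder 3 against (Aggressive, Jump): payoffs 1, 7, -1 → best response Aggressive.
Bidder 3 against (Jump, Aggressive): payoffs 9, -7, -9 → best response Honest.
Bidder 3 against (Jump, Jump): payoffs 3, 1, -1 → best response Honest.
No profile is a mutual best response for all players.

none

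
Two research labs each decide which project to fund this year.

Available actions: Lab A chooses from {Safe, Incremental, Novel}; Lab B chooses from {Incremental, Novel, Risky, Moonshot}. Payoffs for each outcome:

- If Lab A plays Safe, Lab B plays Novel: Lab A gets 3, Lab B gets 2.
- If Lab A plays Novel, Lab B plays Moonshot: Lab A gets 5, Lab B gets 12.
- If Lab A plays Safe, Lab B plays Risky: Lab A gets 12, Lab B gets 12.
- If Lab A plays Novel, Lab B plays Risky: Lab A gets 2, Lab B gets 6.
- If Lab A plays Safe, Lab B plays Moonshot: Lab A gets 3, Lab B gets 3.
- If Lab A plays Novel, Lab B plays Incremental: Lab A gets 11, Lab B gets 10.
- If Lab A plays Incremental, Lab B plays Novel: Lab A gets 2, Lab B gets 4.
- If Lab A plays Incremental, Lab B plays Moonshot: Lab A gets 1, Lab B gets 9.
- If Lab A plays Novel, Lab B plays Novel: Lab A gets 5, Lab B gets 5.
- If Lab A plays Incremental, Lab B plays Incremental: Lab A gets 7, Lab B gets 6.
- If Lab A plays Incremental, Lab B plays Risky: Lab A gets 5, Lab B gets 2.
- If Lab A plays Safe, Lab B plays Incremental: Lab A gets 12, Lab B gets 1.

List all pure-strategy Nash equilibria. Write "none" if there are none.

Pure-strategy Nash equilibria: (Safe, Risky); (Novel, Moonshot)

Lab A against Incremental: payoffs 12, 7, 11 → best response Safe.
Lab A against Novel: payoffs 3, 2, 5 → best response Novel.
Lab A against Risky: payoffs 12, 5, 2 → best response Safe.
Lab A against Moonshot: payoffs 3, 1, 5 → best response Novel.
Lab B against Safe: payoffs 1, 2, 12, 3 → best response Risky.
Lab B against Incremental: payoffs 6, 4, 2, 9 → best response Moonshot.
Lab B against Novel: payoffs 10, 5, 6, 12 → best response Moonshot.
Mutual best responses: (Safe, Risky); (Novel, Moonshot).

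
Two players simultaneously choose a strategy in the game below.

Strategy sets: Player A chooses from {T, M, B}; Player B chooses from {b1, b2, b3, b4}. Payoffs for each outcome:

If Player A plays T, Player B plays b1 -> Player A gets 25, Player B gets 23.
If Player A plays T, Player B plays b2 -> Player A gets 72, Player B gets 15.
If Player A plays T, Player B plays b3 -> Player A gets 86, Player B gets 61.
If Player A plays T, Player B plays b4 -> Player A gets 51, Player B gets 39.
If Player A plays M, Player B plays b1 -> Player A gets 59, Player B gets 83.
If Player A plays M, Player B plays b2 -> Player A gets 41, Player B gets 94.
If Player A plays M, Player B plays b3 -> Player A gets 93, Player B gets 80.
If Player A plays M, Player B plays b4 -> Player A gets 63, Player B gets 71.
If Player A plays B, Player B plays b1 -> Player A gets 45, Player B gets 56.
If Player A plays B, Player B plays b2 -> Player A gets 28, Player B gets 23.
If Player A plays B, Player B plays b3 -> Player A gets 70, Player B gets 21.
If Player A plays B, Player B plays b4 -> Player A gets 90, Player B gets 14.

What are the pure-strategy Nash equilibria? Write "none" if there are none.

No pure-strategy Nash equilibrium.

(T, b1): Player A can switch to M (25 → 59). Not NE.
(T, b2): Player B can switch to b1 (15 → 23). Not NE.
(T, b3): Player A can switch to M (86 → 93). Not NE.
(T, b4): Player A can switch to M (51 → 63). Not NE.
(M, b1): Player B can switch to b2 (83 → 94). Not NE.
(M, b2): Player A can switch to T (41 → 72). Not NE.
(The remaining 6 profiles each have a profitable deviation by the same check.)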